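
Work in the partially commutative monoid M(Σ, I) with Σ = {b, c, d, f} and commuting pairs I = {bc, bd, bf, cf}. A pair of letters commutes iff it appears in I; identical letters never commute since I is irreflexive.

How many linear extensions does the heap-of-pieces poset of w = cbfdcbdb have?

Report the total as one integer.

112

0(c) covers ∅
1(b) covers ∅
2(f) covers ∅
3(d) covers 0:c, 2:f
4(c) covers 3:d
5(b) covers 1:b
6(d) covers 4:c
7(b) covers 5:b
floor of heap: 0:c, 1:b, 2:f
completions by unplaced set U, small U first (add the entries for U minus each lowest piece of U):
  |U|=1: {6}:1  {7}:1
  |U|=2: {4,6}:1  {5,7}:1  {6,7}:2
  |U|=3: {1,5,7}:1  {3,4,6}:1  {4,6,7}:3  {5,6,7}:3
  |U|=4: {0,3,4,6}:1  {1,5,6,7}:4  {2,3,4,6}:1  {3,4,6,7}:4  {4,5,6,7}:6
  |U|=5: {0,2,3,4,6}:2  {0,3,4,6,7}:5  {1,4,5,6,7}:10  {2,3,4,6,7}:5  {3,4,5,6,7}:10
  |U|=6: {0,2,3,4,6,7}:12  {0,3,4,5,6,7}:15  {1,3,4,5,6,7}:20  {2,3,4,5,6,7}:15
  start at 0(c): 35
  start at 1(b): 42
  start at 2(f): 35
sum over floor = 112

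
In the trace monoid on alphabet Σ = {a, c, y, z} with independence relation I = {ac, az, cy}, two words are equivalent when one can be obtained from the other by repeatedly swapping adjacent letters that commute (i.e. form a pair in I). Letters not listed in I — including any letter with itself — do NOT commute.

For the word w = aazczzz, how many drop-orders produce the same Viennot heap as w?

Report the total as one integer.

piece 0:a — minimal
piece 1:a rests on {0:a}
piece 2:z — minimal
piece 3:c rests on {2:z}
piece 4:z rests on {3:c}
piece 5:z rests on {4:z}
piece 6:z rests on {5:z}
minimal pieces: {0:a, 2:z}
ways to finish when only these pieces remain (= sum over removing one remaining piece with nothing left below it):
  1 left: {1}→1  {6}→1
  2 left: {0,1}→1  {1,6}→2  {5,6}→1
  3 left: {0,1,6}→3  {1,5,6}→3  {4,5,6}→1
  4 left: {0,1,5,6}→6  {1,4,5,6}→4  {3,4,5,6}→1
  5 left: {0,1,4,5,6}→10  {1,3,4,5,6}→5  {2,3,4,5,6}→1
  placing 0:a first → 6 extensions
  placing 2:z first → 15 extensions
total linear extensions = 21

21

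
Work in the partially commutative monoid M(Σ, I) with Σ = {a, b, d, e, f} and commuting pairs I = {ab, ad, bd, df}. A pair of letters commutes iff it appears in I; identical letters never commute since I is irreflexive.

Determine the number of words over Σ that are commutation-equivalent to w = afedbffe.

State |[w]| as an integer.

drop 0:a onto floor
drop 1:f onto {0:a}
drop 2:e onto {1:f}
drop 3:d onto {2:e}
drop 4:b onto {2:e}
drop 5:f onto {4:b}
drop 6:f onto {5:f}
drop 7:e onto {3:d, 6:f}
ground layer = {0:a}
drop-orders for the pieces not yet dropped (sum over which currently-grounded one goes next):
  1 to go: {7} 1
  2 to go: {3,7} 1  {6,7} 1
  3 to go: {3,6,7} 2  {5,6,7} 1
  4 to go: {3,5,6,7} 3  {4,5,6,7} 1
  5 to go: {3,4,5,6,7} 4
  6 to go: {2,3,4,5,6,7} 4
  if 0:a drops first: 4 orders

4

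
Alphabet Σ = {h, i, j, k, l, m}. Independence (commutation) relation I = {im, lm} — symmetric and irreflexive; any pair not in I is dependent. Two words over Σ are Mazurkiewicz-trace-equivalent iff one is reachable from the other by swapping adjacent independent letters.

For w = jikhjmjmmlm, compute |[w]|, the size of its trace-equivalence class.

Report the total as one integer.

4

0(j) covers ∅
1(i) covers 0:j
2(k) covers 1:i
3(h) covers 2:k
4(j) covers 3:h
5(m) covers 4:j
6(j) covers 5:m
7(m) covers 6:j
8(m) covers 7:m
9(l) covers 6:j
10(m) covers 8:m
floor of heap: 0:j
completions by unplaced set U, small U first (add the entries for U minus each lowest piece of U):
  |U|=1: {9}:1  {10}:1
  |U|=2: {8,10}:1  {9,10}:2
  |U|=3: {7,8,10}:1  {8,9,10}:3
  |U|=4: {7,8,9,10}:4
  |U|=5: {6,7,8,9,10}:4
  |U|=6: {5,6,7,8,9,10}:4
  |U|=7: {4,5,6,7,8,9,10}:4
  |U|=8: {3,4,5,6,7,8,9,10}:4
  |U|=9: {2,3,4,5,6,7,8,9,10}:4
  start at 0(j): 4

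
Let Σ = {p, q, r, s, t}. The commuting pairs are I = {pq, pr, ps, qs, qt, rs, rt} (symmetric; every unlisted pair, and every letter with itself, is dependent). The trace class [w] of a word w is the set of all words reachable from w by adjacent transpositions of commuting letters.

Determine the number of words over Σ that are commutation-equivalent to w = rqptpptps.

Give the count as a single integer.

72

#0=r has no predecessor
#1=q depends on [0:r]
#2=p has no predecessor
#3=t depends on [2:p]
#4=p depends on [3:t]
#5=p depends on [4:p]
#6=t depends on [5:p]
#7=p depends on [6:t]
#8=s depends on [6:t]
sources: [0:r, 2:p]
N(rest) = Σ N(rest − s) over sources s of rest; N(one piece) = 1:
  size 1 → [1]=1  [7]=1  [8]=1
  size 2 → [0,1]=1  [1,7]=2  [1,8]=2  [7,8]=2
  size 3 → [0,1,7]=3  [0,1,8]=3  [1,7,8]=6  [6,7,8]=2
  size 4 → [0,1,7,8]=12  [1,6,7,8]=8  [5,6,7,8]=2
  size 5 → [0,1,6,7,8]=20  [1,5,6,7,8]=10  [4,5,6,7,8]=2
  size 6 → [0,1,5,6,7,8]=30  [1,4,5,6,7,8]=12  [3,4,5,6,7,8]=2
  size 7 → [0,1,4,5,6,7,8]=42  [1,3,4,5,6,7,8]=14  [2,3,4,5,6,7,8]=2
  first=0(r) contributes 16
  first=2(p) contributes 56
|[w]| = 72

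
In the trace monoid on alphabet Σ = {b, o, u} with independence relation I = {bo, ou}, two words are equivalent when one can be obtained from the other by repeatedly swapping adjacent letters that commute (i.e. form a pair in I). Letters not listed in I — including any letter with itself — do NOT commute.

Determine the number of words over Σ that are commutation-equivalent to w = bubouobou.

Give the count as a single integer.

84

0(b) covers ∅
1(u) covers 0:b
2(b) covers 1:u
3(o) covers ∅
4(u) covers 2:b
5(o) covers 3:o
6(b) covers 4:u
7(o) covers 5:o
8(u) covers 6:b
floor of heap: 0:b, 3:o
completions by unplaced set U, small U first (add the entries for U minus each lowest piece of U):
  |U|=1: {7}:1  {8}:1
  |U|=2: {5,7}:1  {6,8}:1  {7,8}:2
  |U|=3: {3,5,7}:1  {4,6,8}:1  {5,7,8}:3  {6,7,8}:3
  |U|=4: {2,4,6,8}:1  {3,5,7,8}:4  {4,6,7,8}:4  {5,6,7,8}:6
  |U|=5: {1,2,4,6,8}:1  {2,4,6,7,8}:5  {3,5,6,7,8}:10  {4,5,6,7,8}:10
  |U|=6: {0,1,2,4,6,8}:1  {1,2,4,6,7,8}:6  {2,4,5,6,7,8}:15  {3,4,5,6,7,8}:20
  |U|=7: {0,1,2,4,6,7,8}:7  {1,2,4,5,6,7,8}:21  {2,3,4,5,6,7,8}:35
  start at 0(b): 56
  start at 3(o): 28
sum over floor = 84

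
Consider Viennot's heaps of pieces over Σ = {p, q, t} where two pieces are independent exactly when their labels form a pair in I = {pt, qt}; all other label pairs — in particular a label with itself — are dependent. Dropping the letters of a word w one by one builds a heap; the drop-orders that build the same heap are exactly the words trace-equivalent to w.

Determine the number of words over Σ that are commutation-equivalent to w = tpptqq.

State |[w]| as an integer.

#0=t has no predecessor
#1=p has no predecessor
#2=p depends on [1:p]
#3=t depends on [0:t]
#4=q depends on [2:p]
#5=q depends on [4:q]
sources: [0:t, 1:p]
N(rest) = Σ N(rest − s) over sources s of rest; N(one piece) = 1:
  size 1 → [3]=1  [5]=1
  size 2 → [0,3]=1  [3,5]=2  [4,5]=1
  size 3 → [0,3,5]=3  [2,4,5]=1  [3,4,5]=3
  size 4 → [0,3,4,5]=6  [1,2,4,5]=1  [2,3,4,5]=4
  first=0(t) contributes 5
  first=1(p) contributes 10
|[w]| = 15

15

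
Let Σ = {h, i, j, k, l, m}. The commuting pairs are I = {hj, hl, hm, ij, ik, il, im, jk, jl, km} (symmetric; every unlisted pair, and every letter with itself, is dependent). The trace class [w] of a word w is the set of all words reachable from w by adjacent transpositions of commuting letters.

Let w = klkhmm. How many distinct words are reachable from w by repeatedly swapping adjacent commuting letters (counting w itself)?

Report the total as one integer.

0(k) covers ∅
1(l) covers 0:k
2(k) covers 1:l
3(h) covers 2:k
4(m) covers 1:l
5(m) covers 4:m
floor of heap: 0:k
completions by unplaced set U, small U first (add the entries for U minus each lowest piece of U):
  |U|=1: {3}:1  {5}:1
  |U|=2: {2,3}:1  {3,5}:2  {4,5}:1
  |U|=3: {2,3,5}:3  {3,4,5}:3
  |U|=4: {2,3,4,5}:6
  start at 0(k): 6

6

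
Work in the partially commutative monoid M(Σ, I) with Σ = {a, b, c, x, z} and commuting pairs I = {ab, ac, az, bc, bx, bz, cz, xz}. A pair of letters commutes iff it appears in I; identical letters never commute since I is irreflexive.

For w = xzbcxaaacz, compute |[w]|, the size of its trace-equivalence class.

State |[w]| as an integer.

drop 0:x onto floor
drop 1:z onto floor
drop 2:b onto floor
drop 3:c onto {0:x}
drop 4:x onto {3:c}
drop 5:a onto {4:x}
drop 6:a onto {5:a}
drop 7:a onto {6:a}
drop 8:c onto {4:x}
drop 9:z onto {1:z}
ground layer = {0:x, 1:z, 2:b}
drop-orders for the pieces not yet dropped (sum over which currently-grounded one goes next):
  1 to go: {2} 1  {7} 1  {8} 1  {9} 1
  2 to go: {1,9} 1  {2,7} 2  {2,8} 2  {2,9} 2  {6,7} 1  {7,8} 2  {7,9} 2  {8,9} 2
  3 to go: {1,2,9} 3  {1,7,9} 3  {1,8,9} 3  {2,6,7} 3  {2,7,8} 6  {2,7,9} 6  {2,8,9} 6  {5,6,7} 1  {6,7,8} 3  {6,7,9} 3  {7,8,9} 6
  4 to go: {1,2,7,9} 12  {1,2,8,9} 12  {1,6,7,9} 6  {1,7,8,9} 12  {2,5,6,7} 4  {2,6,7,8} 12  {2,6,7,9} 12  {2,7,8,9} 24  {5,6,7,8} 4  {5,6,7,9} 4  {6,7,8,9} 12
  5 to go: {1,2,6,7,9} 30  {1,2,7,8,9} 60  {1,5,6,7,9} 10  {1,6,7,8,9} 30  {2,5,6,7,8} 20  {2,5,6,7,9} 20  {2,6,7,8,9} 60  {4,5,6,7,8} 4  {5,6,7,8,9} 20
  6 to go: {1,2,5,6,7,9} 60  {1,2,6,7,8,9} 180  {1,5,6,7,8,9} 60  {2,4,5,6,7,8} 24  {2,5,6,7,8,9} 120  {3,4,5,6,7,8} 4  {4,5,6,7,8,9} 24
  7 to go: {0,3,4,5,6,7,8} 4  {1,2,5,6,7,8,9} 420  {1,4,5,6,7,8,9} 84  {2,3,4,5,6,7,8} 28  {2,4,5,6,7,8,9} 168  {3,4,5,6,7,8,9} 28
  8 to go: {0,2,3,4,5,6,7,8} 32  {0,3,4,5,6,7,8,9} 32  {1,2,4,5,6,7,8,9} 672  {1,3,4,5,6,7,8,9} 112  {2,3,4,5,6,7,8,9} 224
  if 0:x drops first: 1008 orders
  if 1:z drops first: 288 orders
  if 2:b drops first: 144 orders
heap linearizations: 1440

1440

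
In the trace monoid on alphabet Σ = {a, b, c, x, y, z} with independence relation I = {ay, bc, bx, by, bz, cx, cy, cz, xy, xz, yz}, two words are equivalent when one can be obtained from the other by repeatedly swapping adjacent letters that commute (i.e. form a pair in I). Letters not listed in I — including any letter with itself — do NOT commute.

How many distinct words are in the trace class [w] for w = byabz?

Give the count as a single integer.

10

drop 0:b onto floor
drop 1:y onto floor
drop 2:a onto {0:b}
drop 3:b onto {2:a}
drop 4:z onto {2:a}
ground layer = {0:b, 1:y}
drop-orders for the pieces not yet dropped (sum over which currently-grounded one goes next):
  1 to go: {1} 1  {3} 1  {4} 1
  2 to go: {1,3} 2  {1,4} 2  {3,4} 2
  3 to go: {1,3,4} 6  {2,3,4} 2
  if 0:b drops first: 8 orders
  if 1:y drops first: 2 orders
heap linearizations: 10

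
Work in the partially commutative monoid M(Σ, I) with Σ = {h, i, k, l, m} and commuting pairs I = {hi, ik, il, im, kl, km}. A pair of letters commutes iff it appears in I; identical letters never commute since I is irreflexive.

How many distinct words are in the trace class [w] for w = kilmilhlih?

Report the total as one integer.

drop 0:k onto floor
drop 1:i onto floor
drop 2:l onto floor
drop 3:m onto {2:l}
drop 4:i onto {1:i}
drop 5:l onto {3:m}
drop 6:h onto {0:k, 5:l}
drop 7:l onto {6:h}
drop 8:i onto {4:i}
drop 9:h onto {7:l}
ground layer = {0:k, 1:i, 2:l}
drop-orders for the pieces not yet dropped (sum over which currently-grounded one goes next):
  1 to go: {8} 1  {9} 1
  2 to go: {4,8} 1  {7,9} 1  {8,9} 2
  3 to go: {1,4,8} 1  {4,8,9} 3  {6,7,9} 1  {7,8,9} 3
  4 to go: {0,6,7,9} 1  {1,4,8,9} 4  {4,7,8,9} 6  {5,6,7,9} 1  {6,7,8,9} 4
  5 to go: {0,5,6,7,9} 2  {0,6,7,8,9} 5  {1,4,7,8,9} 10  {3,5,6,7,9} 1  {4,6,7,8,9} 10  {5,6,7,8,9} 5
  6 to go: {0,3,5,6,7,9} 3  {0,4,6,7,8,9} 15  {0,5,6,7,8,9} 12  {1,4,6,7,8,9} 20  {2,3,5,6,7,9} 1  {3,5,6,7,8,9} 6  {4,5,6,7,8,9} 15
  7 to go: {0,1,4,6,7,8,9} 35  {0,2,3,5,6,7,9} 4  {0,3,5,6,7,8,9} 21  {0,4,5,6,7,8,9} 42  {1,4,5,6,7,8,9} 35  {2,3,5,6,7,8,9} 7  {3,4,5,6,7,8,9} 21
  8 to go: {0,1,4,5,6,7,8,9} 112  {0,2,3,5,6,7,8,9} 32  {0,3,4,5,6,7,8,9} 84  {1,3,4,5,6,7,8,9} 56  {2,3,4,5,6,7,8,9} 28
  if 0:k drops first: 84 orders
  if 1:i drops first: 144 orders
  if 2:l drops first: 252 orders
heap linearizations: 480

480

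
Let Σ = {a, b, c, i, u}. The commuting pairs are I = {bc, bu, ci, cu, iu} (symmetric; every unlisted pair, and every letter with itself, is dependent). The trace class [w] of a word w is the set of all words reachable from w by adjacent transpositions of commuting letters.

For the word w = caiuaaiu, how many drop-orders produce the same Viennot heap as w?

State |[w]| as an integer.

piece 0:c — minimal
piece 1:a rests on {0:c}
piece 2:i rests on {1:a}
piece 3:u rests on {1:a}
piece 4:a rests on {2:i, 3:u}
piece 5:a rests on {4:a}
piece 6:i rests on {5:a}
piece 7:u rests on {5:a}
minimal pieces: {0:c}
ways to finish when only these pieces remain (= sum over removing one remaining piece with nothing left below it):
  1 left: {6}→1  {7}→1
  2 left: {6,7}→2
  3 left: {5,6,7}→2
  4 left: {4,5,6,7}→2
  5 left: {2,4,5,6,7}→2  {3,4,5,6,7}→2
  6 left: {2,3,4,5,6,7}→4
  placing 0:c first → 4 extensions

4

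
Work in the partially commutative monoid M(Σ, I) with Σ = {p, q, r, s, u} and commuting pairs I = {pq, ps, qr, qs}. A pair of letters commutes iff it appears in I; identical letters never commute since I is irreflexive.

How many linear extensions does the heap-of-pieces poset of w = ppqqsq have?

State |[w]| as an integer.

60

0(p) covers ∅
1(p) covers 0:p
2(q) covers ∅
3(q) covers 2:q
4(s) covers ∅
5(q) covers 3:q
floor of heap: 0:p, 2:q, 4:s
completions by unplaced set U, small U first (add the entries for U minus each lowest piece of U):
  |U|=1: {1}:1  {4}:1  {5}:1
  |U|=2: {0,1}:1  {1,4}:2  {1,5}:2  {3,5}:1  {4,5}:2
  |U|=3: {0,1,4}:3  {0,1,5}:3  {1,3,5}:3  {1,4,5}:6  {2,3,5}:1  {3,4,5}:3
  |U|=4: {0,1,3,5}:6  {0,1,4,5}:12  {1,2,3,5}:4  {1,3,4,5}:12  {2,3,4,5}:4
  start at 0(p): 20
  start at 2(q): 30
  start at 4(s): 10
sum over floor = 60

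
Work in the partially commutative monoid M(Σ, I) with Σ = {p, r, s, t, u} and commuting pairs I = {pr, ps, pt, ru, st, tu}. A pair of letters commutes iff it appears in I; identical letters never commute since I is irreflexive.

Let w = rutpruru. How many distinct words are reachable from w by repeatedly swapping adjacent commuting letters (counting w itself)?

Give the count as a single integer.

piece 0:r — minimal
piece 1:u — minimal
piece 2:t rests on {0:r}
piece 3:p rests on {1:u}
piece 4:r rests on {2:t}
piece 5:u rests on {3:p}
piece 6:r rests on {4:r}
piece 7:u rests on {5:u}
minimal pieces: {0:r, 1:u}
ways to finish when only these pieces remain (= sum over removing one remaining piece with nothing left below it):
  1 left: {6}→1  {7}→1
  2 left: {4,6}→1  {5,7}→1  {6,7}→2
  3 left: {2,4,6}→1  {3,5,7}→1  {4,6,7}→3  {5,6,7}→3
  4 left: {0,2,4,6}→1  {1,3,5,7}→1  {2,4,6,7}→4  {3,5,6,7}→4  {4,5,6,7}→6
  5 left: {0,2,4,6,7}→5  {1,3,5,6,7}→5  {2,4,5,6,7}→10  {3,4,5,6,7}→10
  6 left: {0,2,4,5,6,7}→15  {1,3,4,5,6,7}→15  {2,3,4,5,6,7}→20
  placing 0:r first → 35 extensions
  placing 1:u first → 35 extensions
total linear extensions = 70

70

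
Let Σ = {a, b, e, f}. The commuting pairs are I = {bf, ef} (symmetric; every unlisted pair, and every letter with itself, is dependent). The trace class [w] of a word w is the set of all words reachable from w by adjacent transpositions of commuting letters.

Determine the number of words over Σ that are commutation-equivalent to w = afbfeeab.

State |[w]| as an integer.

10

0(a) covers ∅
1(f) covers 0:a
2(b) covers 0:a
3(f) covers 1:f
4(e) covers 2:b
5(e) covers 4:e
6(a) covers 3:f, 5:e
7(b) covers 6:a
floor of heap: 0:a
completions by unplaced set U, small U first (add the entries for U minus each lowest piece of U):
  |U|=1: {7}:1
  |U|=2: {6,7}:1
  |U|=3: {3,6,7}:1  {5,6,7}:1
  |U|=4: {1,3,6,7}:1  {3,5,6,7}:2  {4,5,6,7}:1
  |U|=5: {1,3,5,6,7}:3  {2,4,5,6,7}:1  {3,4,5,6,7}:3
  |U|=6: {1,3,4,5,6,7}:6  {2,3,4,5,6,7}:4
  start at 0(a): 10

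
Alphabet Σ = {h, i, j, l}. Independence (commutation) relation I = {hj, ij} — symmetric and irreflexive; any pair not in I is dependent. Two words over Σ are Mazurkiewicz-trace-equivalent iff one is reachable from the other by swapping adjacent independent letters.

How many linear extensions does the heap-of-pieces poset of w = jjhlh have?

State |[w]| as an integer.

0(j) covers ∅
1(j) covers 0:j
2(h) covers ∅
3(l) covers 1:j, 2:h
4(h) covers 3:l
floor of heap: 0:j, 2:h
completions by unplaced set U, small U first (add the entries for U minus each lowest piece of U):
  |U|=1: {4}:1
  |U|=2: {3,4}:1
  |U|=3: {1,3,4}:1  {2,3,4}:1
  start at 0(j): 2
  start at 2(h): 1
sum over floor = 3

3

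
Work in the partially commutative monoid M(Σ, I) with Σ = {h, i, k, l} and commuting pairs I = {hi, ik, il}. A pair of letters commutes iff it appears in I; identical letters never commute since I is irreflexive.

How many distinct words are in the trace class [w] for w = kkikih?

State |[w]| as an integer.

piece 0:k — minimal
piece 1:k rests on {0:k}
piece 2:i — minimal
piece 3:k rests on {1:k}
piece 4:i rests on {2:i}
piece 5:h rests on {3:k}
minimal pieces: {0:k, 2:i}
ways to finish when only these pieces remain (= sum over removing one remaining piece with nothing left below it):
  1 left: {4}→1  {5}→1
  2 left: {2,4}→1  {3,5}→1  {4,5}→2
  3 left: {1,3,5}→1  {2,4,5}→3  {3,4,5}→3
  4 left: {0,1,3,5}→1  {1,3,4,5}→4  {2,3,4,5}→6
  placing 0:k first → 10 extensions
  placing 2:i first → 5 extensions
total linear extensions = 15

15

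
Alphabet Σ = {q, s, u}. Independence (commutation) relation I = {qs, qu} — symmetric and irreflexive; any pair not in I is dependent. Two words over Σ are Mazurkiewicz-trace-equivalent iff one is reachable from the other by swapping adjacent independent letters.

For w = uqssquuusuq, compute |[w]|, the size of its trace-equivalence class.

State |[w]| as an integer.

0(u) covers ∅
1(q) covers ∅
2(s) covers 0:u
3(s) covers 2:s
4(q) covers 1:q
5(u) covers 3:s
6(u) covers 5:u
7(u) covers 6:u
8(s) covers 7:u
9(u) covers 8:s
10(q) covers 4:q
floor of heap: 0:u, 1:q
completions by unplaced set U, small U first (add the entries for U minus each lowest piece of U):
  |U|=1: {9}:1  {10}:1
  |U|=2: {4,10}:1  {8,9}:1  {9,10}:2
  |U|=3: {1,4,10}:1  {4,9,10}:3  {7,8,9}:1  {8,9,10}:3
  |U|=4: {1,4,9,10}:4  {4,8,9,10}:6  {6,7,8,9}:1  {7,8,9,10}:4
  |U|=5: {1,4,8,9,10}:10  {4,7,8,9,10}:10  {5,6,7,8,9}:1  {6,7,8,9,10}:5
  |U|=6: {1,4,7,8,9,10}:20  {3,5,6,7,8,9}:1  {4,6,7,8,9,10}:15  {5,6,7,8,9,10}:6
  |U|=7: {1,4,6,7,8,9,10}:35  {2,3,5,6,7,8,9}:1  {3,5,6,7,8,9,10}:7  {4,5,6,7,8,9,10}:21
  |U|=8: {0,2,3,5,6,7,8,9}:1  {1,4,5,6,7,8,9,10}:56  {2,3,5,6,7,8,9,10}:8  {3,4,5,6,7,8,9,10}:28
  |U|=9: {0,2,3,5,6,7,8,9,10}:9  {1,3,4,5,6,7,8,9,10}:84  {2,3,4,5,6,7,8,9,10}:36
  start at 0(u): 120
  start at 1(q): 45
sum over floor = 165

165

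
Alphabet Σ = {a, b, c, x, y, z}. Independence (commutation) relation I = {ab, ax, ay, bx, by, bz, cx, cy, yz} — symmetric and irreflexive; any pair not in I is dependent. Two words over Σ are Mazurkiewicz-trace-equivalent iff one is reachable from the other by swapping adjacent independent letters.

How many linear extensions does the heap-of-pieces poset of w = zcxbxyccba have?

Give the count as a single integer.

168

#0=z has no predecessor
#1=c depends on [0:z]
#2=x depends on [0:z]
#3=b depends on [1:c]
#4=x depends on [2:x]
#5=y depends on [4:x]
#6=c depends on [3:b]
#7=c depends on [6:c]
#8=b depends on [7:c]
#9=a depends on [7:c]
sources: [0:z]
N(rest) = Σ N(rest − s) over sources s of rest; N(one piece) = 1:
  size 1 → [5]=1  [8]=1  [9]=1
  size 2 → [4,5]=1  [5,8]=2  [5,9]=2  [8,9]=2
  size 3 → [2,4,5]=1  [4,5,8]=3  [4,5,9]=3  [5,8,9]=6  [7,8,9]=2
  size 4 → [2,4,5,8]=4  [2,4,5,9]=4  [4,5,8,9]=12  [5,7,8,9]=8  [6,7,8,9]=2
  size 5 → [2,4,5,8,9]=20  [3,6,7,8,9]=2  [4,5,7,8,9]=20  [5,6,7,8,9]=10
  size 6 → [1,3,6,7,8,9]=2  [2,4,5,7,8,9]=40  [3,5,6,7,8,9]=12  [4,5,6,7,8,9]=30
  size 7 → [1,3,5,6,7,8,9]=14  [2,4,5,6,7,8,9]=70  [3,4,5,6,7,8,9]=42
  size 8 → [1,3,4,5,6,7,8,9]=56  [2,3,4,5,6,7,8,9]=112
  first=0(z) contributes 168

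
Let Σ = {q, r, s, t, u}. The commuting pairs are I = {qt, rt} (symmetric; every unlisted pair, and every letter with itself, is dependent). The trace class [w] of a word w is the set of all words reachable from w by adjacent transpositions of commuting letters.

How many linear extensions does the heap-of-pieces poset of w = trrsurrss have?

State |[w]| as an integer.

0(t) covers ∅
1(r) covers ∅
2(r) covers 1:r
3(s) covers 0:t, 2:r
4(u) covers 3:s
5(r) covers 4:u
6(r) covers 5:r
7(s) covers 6:r
8(s) covers 7:s
floor of heap: 0:t, 1:r
completions by unplaced set U, small U first (add the entries for U minus each lowest piece of U):
  |U|=1: {8}:1
  |U|=2: {7,8}:1
  |U|=3: {6,7,8}:1
  |U|=4: {5,6,7,8}:1
  |U|=5: {4,5,6,7,8}:1
  |U|=6: {3,4,5,6,7,8}:1
  |U|=7: {0,3,4,5,6,7,8}:1  {2,3,4,5,6,7,8}:1
  start at 0(t): 1
  start at 1(r): 2
sum over floor = 3

3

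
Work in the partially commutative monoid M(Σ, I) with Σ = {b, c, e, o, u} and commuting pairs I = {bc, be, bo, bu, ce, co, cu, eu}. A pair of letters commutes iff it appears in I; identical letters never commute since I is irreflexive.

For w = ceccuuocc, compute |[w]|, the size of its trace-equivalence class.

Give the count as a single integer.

378

piece 0:c — minimal
piece 1:e — minimal
piece 2:c rests on {0:c}
piece 3:c rests on {2:c}
piece 4:u — minimal
piece 5:u rests on {4:u}
piece 6:o rests on {1:e, 5:u}
piece 7:c rests on {3:c}
piece 8:c rests on {7:c}
minimal pieces: {0:c, 1:e, 4:u}
ways to finish when only these pieces remain (= sum over removing one remaining piece with nothing left below it):
  1 left: {6}→1  {8}→1
  2 left: {1,6}→1  {5,6}→1  {6,8}→2  {7,8}→1
  3 left: {1,5,6}→2  {1,6,8}→3  {3,7,8}→1  {4,5,6}→1  {5,6,8}→3  {6,7,8}→3
  4 left: {1,4,5,6}→3  {1,5,6,8}→8  {1,6,7,8}→6  {2,3,7,8}→1  {3,6,7,8}→4  {4,5,6,8}→4  {5,6,7,8}→6
  5 left: {0,2,3,7,8}→1  {1,3,6,7,8}→10  {1,4,5,6,8}→15  {1,5,6,7,8}→20  {2,3,6,7,8}→5  {3,5,6,7,8}→10  {4,5,6,7,8}→10
  6 left: {0,2,3,6,7,8}→6  {1,2,3,6,7,8}→15  {1,3,5,6,7,8}→40  {1,4,5,6,7,8}→45  {2,3,5,6,7,8}→15  {3,4,5,6,7,8}→20
  7 left: {0,1,2,3,6,7,8}→21  {0,2,3,5,6,7,8}→21  {1,2,3,5,6,7,8}→70  {1,3,4,5,6,7,8}→105  {2,3,4,5,6,7,8}→35
  placing 0:c first → 210 extensions
  placing 1:e first → 56 extensions
  placing 4:u first → 112 extensions
total linear extensions = 378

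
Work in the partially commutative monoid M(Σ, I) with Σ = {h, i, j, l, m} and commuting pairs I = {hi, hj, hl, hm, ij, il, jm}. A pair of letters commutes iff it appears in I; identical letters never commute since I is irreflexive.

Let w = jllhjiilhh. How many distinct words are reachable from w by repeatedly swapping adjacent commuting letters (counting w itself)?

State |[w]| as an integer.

2520

drop 0:j onto floor
drop 1:l onto {0:j}
drop 2:l onto {1:l}
drop 3:h onto floor
drop 4:j onto {2:l}
drop 5:i onto floor
drop 6:i onto {5:i}
drop 7:l onto {4:j}
drop 8:h onto {3:h}
drop 9:h onto {8:h}
ground layer = {0:j, 3:h, 5:i}
drop-orders for the pieces not yet dropped (sum over which currently-grounded one goes next):
  1 to go: {6} 1  {7} 1  {9} 1
  2 to go: {4,7} 1  {5,6} 1  {6,7} 2  {6,9} 2  {7,9} 2  {8,9} 1
  3 to go: {2,4,7} 1  {3,8,9} 1  {4,6,7} 3  {4,7,9} 3  {5,6,7} 3  {5,6,9} 3  {6,7,9} 6  {6,8,9} 3  {7,8,9} 3
  4 to go: {1,2,4,7} 1  {2,4,6,7} 4  {2,4,7,9} 4  {3,6,8,9} 4  {3,7,8,9} 4  {4,5,6,7} 6  {4,6,7,9} 12  {4,7,8,9} 6  {5,6,7,9} 12  {5,6,8,9} 6  {6,7,8,9} 12
  5 to go: {0,1,2,4,7} 1  {1,2,4,6,7} 5  {1,2,4,7,9} 5  {2,4,5,6,7} 10  {2,4,6,7,9} 20  {2,4,7,8,9} 10  {3,4,7,8,9} 10  {3,5,6,8,9} 10  {3,6,7,8,9} 20  {4,5,6,7,9} 30  {4,6,7,8,9} 30  {5,6,7,8,9} 30
  6 to go: {0,1,2,4,6,7} 6  {0,1,2,4,7,9} 6  {1,2,4,5,6,7} 15  {1,2,4,6,7,9} 30  {1,2,4,7,8,9} 15  {2,3,4,7,8,9} 20  {2,4,5,6,7,9} 60  {2,4,6,7,8,9} 60  {3,4,6,7,8,9} 60  {3,5,6,7,8,9} 60  {4,5,6,7,8,9} 90
  7 to go: {0,1,2,4,5,6,7} 21  {0,1,2,4,6,7,9} 42  {0,1,2,4,7,8,9} 21  {1,2,3,4,7,8,9} 35  {1,2,4,5,6,7,9} 105  {1,2,4,6,7,8,9} 105  {2,3,4,6,7,8,9} 140  {2,4,5,6,7,8,9} 210  {3,4,5,6,7,8,9} 210
  8 to go: {0,1,2,3,4,7,8,9} 56  {0,1,2,4,5,6,7,9} 168  {0,1,2,4,6,7,8,9} 168  {1,2,3,4,6,7,8,9} 280  {1,2,4,5,6,7,8,9} 420  {2,3,4,5,6,7,8,9} 560
  if 0:j drops first: 1260 orders
  if 3:h drops first: 756 orders
  if 5:i drops first: 504 orders
heap linearizations: 2520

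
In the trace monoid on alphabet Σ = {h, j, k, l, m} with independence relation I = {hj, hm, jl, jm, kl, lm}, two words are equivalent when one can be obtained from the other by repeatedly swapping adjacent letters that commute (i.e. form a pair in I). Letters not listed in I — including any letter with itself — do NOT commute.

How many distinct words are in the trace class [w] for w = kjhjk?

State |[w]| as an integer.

3

piece 0:k — minimal
piece 1:j rests on {0:k}
piece 2:h rests on {0:k}
piece 3:j rests on {1:j}
piece 4:k rests on {2:h, 3:j}
minimal pieces: {0:k}
ways to finish when only these pieces remain (= sum over removing one remaining piece with nothing left below it):
  1 left: {4}→1
  2 left: {2,4}→1  {3,4}→1
  3 left: {1,3,4}→1  {2,3,4}→2
  placing 0:k first → 3 extensions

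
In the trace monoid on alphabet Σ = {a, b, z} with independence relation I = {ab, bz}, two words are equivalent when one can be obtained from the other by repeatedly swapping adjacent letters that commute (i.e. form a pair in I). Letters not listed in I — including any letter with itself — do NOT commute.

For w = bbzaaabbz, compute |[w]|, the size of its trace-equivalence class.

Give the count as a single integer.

126

0(b) covers ∅
1(b) covers 0:b
2(z) covers ∅
3(a) covers 2:z
4(a) covers 3:a
5(a) covers 4:a
6(b) covers 1:b
7(b) covers 6:b
8(z) covers 5:a
floor of heap: 0:b, 2:z
completions by unplaced set U, small U first (add the entries for U minus each lowest piece of U):
  |U|=1: {7}:1  {8}:1
  |U|=2: {5,8}:1  {6,7}:1  {7,8}:2
  |U|=3: {1,6,7}:1  {4,5,8}:1  {5,7,8}:3  {6,7,8}:3
  |U|=4: {0,1,6,7}:1  {1,6,7,8}:4  {3,4,5,8}:1  {4,5,7,8}:4  {5,6,7,8}:6
  |U|=5: {0,1,6,7,8}:5  {1,5,6,7,8}:10  {2,3,4,5,8}:1  {3,4,5,7,8}:5  {4,5,6,7,8}:10
  |U|=6: {0,1,5,6,7,8}:15  {1,4,5,6,7,8}:20  {2,3,4,5,7,8}:6  {3,4,5,6,7,8}:15
  |U|=7: {0,1,4,5,6,7,8}:35  {1,3,4,5,6,7,8}:35  {2,3,4,5,6,7,8}:21
  start at 0(b): 56
  start at 2(z): 70
sum over floor = 126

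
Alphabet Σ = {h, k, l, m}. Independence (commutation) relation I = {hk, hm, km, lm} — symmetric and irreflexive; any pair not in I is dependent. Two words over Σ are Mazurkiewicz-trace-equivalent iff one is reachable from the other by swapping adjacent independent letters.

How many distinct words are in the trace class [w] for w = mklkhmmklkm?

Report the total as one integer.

990

piece 0:m — minimal
piece 1:k — minimal
piece 2:l rests on {1:k}
piece 3:k rests on {2:l}
piece 4:h rests on {2:l}
piece 5:m rests on {0:m}
piece 6:m rests on {5:m}
piece 7:k rests on {3:k}
piece 8:l rests on {4:h, 7:k}
piece 9:k rests on {8:l}
piece 10:m rests on {6:m}
minimal pieces: {0:m, 1:k}
ways to finish when only these pieces remain (= sum over removing one remaining piece with nothing left below it):
  1 left: {9}→1  {10}→1
  2 left: {6,10}→1  {8,9}→1  {9,10}→2
  3 left: {4,8,9}→1  {5,6,10}→1  {6,9,10}→3  {7,8,9}→1  {8,9,10}→3
  4 left: {0,5,6,10}→1  {3,7,8,9}→1  {4,7,8,9}→2  {4,8,9,10}→4  {5,6,9,10}→4  {6,8,9,10}→6  {7,8,9,10}→4
  5 left: {0,5,6,9,10}→5  {3,4,7,8,9}→3  {3,7,8,9,10}→5  {4,6,8,9,10}→10  {4,7,8,9,10}→10  {5,6,8,9,10}→10  {6,7,8,9,10}→10
  6 left: {0,5,6,8,9,10}→15  {2,3,4,7,8,9}→3  {3,4,7,8,9,10}→18  {3,6,7,8,9,10}→15  {4,5,6,8,9,10}→20  {4,6,7,8,9,10}→30  {5,6,7,8,9,10}→20
  7 left: {0,4,5,6,8,9,10}→35  {0,5,6,7,8,9,10}→35  {1,2,3,4,7,8,9}→3  {2,3,4,7,8,9,10}→21  {3,4,6,7,8,9,10}→63  {3,5,6,7,8,9,10}→35  {4,5,6,7,8,9,10}→70
  8 left: {0,3,5,6,7,8,9,10}→70  {0,4,5,6,7,8,9,10}→140  {1,2,3,4,7,8,9,10}→24  {2,3,4,6,7,8,9,10}→84  {3,4,5,6,7,8,9,10}→168
  9 left: {0,3,4,5,6,7,8,9,10}→378  {1,2,3,4,6,7,8,9,10}→108  {2,3,4,5,6,7,8,9,10}→252
  placing 0:m first → 360 extensions
  placing 1:k first → 630 extensions
total linear extensions = 990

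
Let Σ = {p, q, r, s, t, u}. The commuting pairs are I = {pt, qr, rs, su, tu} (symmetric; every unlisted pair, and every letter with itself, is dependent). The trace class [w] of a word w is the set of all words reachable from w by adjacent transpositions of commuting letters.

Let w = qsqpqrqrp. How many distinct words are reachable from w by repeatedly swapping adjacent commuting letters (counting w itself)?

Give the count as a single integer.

6

drop 0:q onto floor
drop 1:s onto {0:q}
drop 2:q onto {1:s}
drop 3:p onto {2:q}
drop 4:q onto {3:p}
drop 5:r onto {3:p}
drop 6:q onto {4:q}
drop 7:r onto {5:r}
drop 8:p onto {6:q, 7:r}
ground layer = {0:q}
drop-orders for the pieces not yet dropped (sum over which currently-grounded one goes next):
  1 to go: {8} 1
  2 to go: {6,8} 1  {7,8} 1
  3 to go: {4,6,8} 1  {5,7,8} 1  {6,7,8} 2
  4 to go: {4,6,7,8} 3  {5,6,7,8} 3
  5 to go: {4,5,6,7,8} 6
  6 to go: {3,4,5,6,7,8} 6
  7 to go: {2,3,4,5,6,7,8} 6
  if 0:q drops first: 6 orders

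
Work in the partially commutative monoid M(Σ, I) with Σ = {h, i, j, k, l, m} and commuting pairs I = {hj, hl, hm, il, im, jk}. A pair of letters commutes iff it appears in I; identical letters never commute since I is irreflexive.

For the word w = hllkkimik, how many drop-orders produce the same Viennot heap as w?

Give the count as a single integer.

drop 0:h onto floor
drop 1:l onto floor
drop 2:l onto {1:l}
drop 3:k onto {0:h, 2:l}
drop 4:k onto {3:k}
drop 5:i onto {4:k}
drop 6:m onto {4:k}
drop 7:i onto {5:i}
drop 8:k onto {6:m, 7:i}
ground layer = {0:h, 1:l}
drop-orders for the pieces not yet dropped (sum over which currently-grounded one goes next):
  1 to go: {8} 1
  2 to go: {6,8} 1  {7,8} 1
  3 to go: {5,7,8} 1  {6,7,8} 2
  4 to go: {5,6,7,8} 3
  5 to go: {4,5,6,7,8} 3
  6 to go: {3,4,5,6,7,8} 3
  7 to go: {0,3,4,5,6,7,8} 3  {2,3,4,5,6,7,8} 3
  if 0:h drops first: 3 orders
  if 1:l drops first: 6 orders
heap linearizations: 9

9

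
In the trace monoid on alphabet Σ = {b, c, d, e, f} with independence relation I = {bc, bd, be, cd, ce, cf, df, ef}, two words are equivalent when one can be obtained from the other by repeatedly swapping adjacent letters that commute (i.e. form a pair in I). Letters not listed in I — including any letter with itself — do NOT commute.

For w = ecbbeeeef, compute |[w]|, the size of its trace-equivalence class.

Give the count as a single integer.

504

drop 0:e onto floor
drop 1:c onto floor
drop 2:b onto floor
drop 3:b onto {2:b}
drop 4:e onto {0:e}
drop 5:e onto {4:e}
drop 6:e onto {5:e}
drop 7:e onto {6:e}
drop 8:f onto {3:b}
ground layer = {0:e, 1:c, 2:b}
drop-orders for the pieces not yet dropped (sum over which currently-grounded one goes next):
  1 to go: {1} 1  {7} 1  {8} 1
  2 to go: {1,7} 2  {1,8} 2  {3,8} 1  {6,7} 1  {7,8} 2
  3 to go: {1,3,8} 3  {1,6,7} 3  {1,7,8} 6  {2,3,8} 1  {3,7,8} 3  {5,6,7} 1  {6,7,8} 3
  4 to go: {1,2,3,8} 4  {1,3,7,8} 12  {1,5,6,7} 4  {1,6,7,8} 12  {2,3,7,8} 4  {3,6,7,8} 6  {4,5,6,7} 1  {5,6,7,8} 4
  5 to go: {0,4,5,6,7} 1  {1,2,3,7,8} 20  {1,3,6,7,8} 30  {1,4,5,6,7} 5  {1,5,6,7,8} 20  {2,3,6,7,8} 10  {3,5,6,7,8} 10  {4,5,6,7,8} 5
  6 to go: {0,1,4,5,6,7} 6  {0,4,5,6,7,8} 6  {1,2,3,6,7,8} 60  {1,3,5,6,7,8} 60  {1,4,5,6,7,8} 30  {2,3,5,6,7,8} 20  {3,4,5,6,7,8} 15
  7 to go: {0,1,4,5,6,7,8} 42  {0,3,4,5,6,7,8} 21  {1,2,3,5,6,7,8} 140  {1,3,4,5,6,7,8} 105  {2,3,4,5,6,7,8} 35
  if 0:e drops first: 280 orders
  if 1:c drops first: 56 orders
  if 2:b drops first: 168 orders
heap linearizations: 504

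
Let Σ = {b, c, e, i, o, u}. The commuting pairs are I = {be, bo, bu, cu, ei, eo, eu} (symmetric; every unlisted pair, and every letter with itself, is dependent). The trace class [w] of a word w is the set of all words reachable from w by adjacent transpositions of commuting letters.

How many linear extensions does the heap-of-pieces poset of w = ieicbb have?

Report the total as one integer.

#0=i has no predecessor
#1=e has no predecessor
#2=i depends on [0:i]
#3=c depends on [1:e, 2:i]
#4=b depends on [3:c]
#5=b depends on [4:b]
sources: [0:i, 1:e]
N(rest) = Σ N(rest − s) over sources s of rest; N(one piece) = 1:
  size 1 → [5]=1
  size 2 → [4,5]=1
  size 3 → [3,4,5]=1
  size 4 → [1,3,4,5]=1  [2,3,4,5]=1
  first=0(i) contributes 2
  first=1(e) contributes 1
|[w]| = 3

3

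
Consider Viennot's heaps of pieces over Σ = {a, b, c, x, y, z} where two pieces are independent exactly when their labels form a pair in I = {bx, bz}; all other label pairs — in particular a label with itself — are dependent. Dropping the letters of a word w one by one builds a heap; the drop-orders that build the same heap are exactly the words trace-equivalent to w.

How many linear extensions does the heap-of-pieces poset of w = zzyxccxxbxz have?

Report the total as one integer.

#0=z has no predecessor
#1=z depends on [0:z]
#2=y depends on [1:z]
#3=x depends on [2:y]
#4=c depends on [3:x]
#5=c depends on [4:c]
#6=x depends on [5:c]
#7=x depends on [6:x]
#8=b depends on [5:c]
#9=x depends on [7:x]
#10=z depends on [9:x]
sources: [0:z]
N(rest) = Σ N(rest − s) over sources s of rest; N(one piece) = 1:
  size 1 → [8]=1  [10]=1
  size 2 → [8,10]=2  [9,10]=1
  size 3 → [7,9,10]=1  [8,9,10]=3
  size 4 → [6,7,9,10]=1  [7,8,9,10]=4
  size 5 → [6,7,8,9,10]=5
  size 6 → [5,6,7,8,9,10]=5
  size 7 → [4,5,6,7,8,9,10]=5
  size 8 → [3,4,5,6,7,8,9,10]=5
  size 9 → [2,3,4,5,6,7,8,9,10]=5
  first=0(z) contributes 5

5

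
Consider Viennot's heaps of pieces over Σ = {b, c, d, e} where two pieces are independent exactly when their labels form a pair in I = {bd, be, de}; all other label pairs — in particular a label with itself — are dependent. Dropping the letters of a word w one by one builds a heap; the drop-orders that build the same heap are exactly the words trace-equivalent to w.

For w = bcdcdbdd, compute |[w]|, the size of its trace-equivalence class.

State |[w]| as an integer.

4

#0=b has no predecessor
#1=c depends on [0:b]
#2=d depends on [1:c]
#3=c depends on [2:d]
#4=d depends on [3:c]
#5=b depends on [3:c]
#6=d depends on [4:d]
#7=d depends on [6:d]
sources: [0:b]
N(rest) = Σ N(rest − s) over sources s of rest; N(one piece) = 1:
  size 1 → [5]=1  [7]=1
  size 2 → [5,7]=2  [6,7]=1
  size 3 → [4,6,7]=1  [5,6,7]=3
  size 4 → [4,5,6,7]=4
  size 5 → [3,4,5,6,7]=4
  size 6 → [2,3,4,5,6,7]=4
  first=0(b) contributes 4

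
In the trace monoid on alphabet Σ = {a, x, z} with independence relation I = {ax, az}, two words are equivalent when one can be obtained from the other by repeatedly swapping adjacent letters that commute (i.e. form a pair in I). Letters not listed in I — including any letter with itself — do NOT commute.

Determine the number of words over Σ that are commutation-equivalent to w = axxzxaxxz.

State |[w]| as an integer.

36

0(a) covers ∅
1(x) covers ∅
2(x) covers 1:x
3(z) covers 2:x
4(x) covers 3:z
5(a) covers 0:a
6(x) covers 4:x
7(x) covers 6:x
8(z) covers 7:x
floor of heap: 0:a, 1:x
completions by unplaced set U, small U first (add the entries for U minus each lowest piece of U):
  |U|=1: {5}:1  {8}:1
  |U|=2: {0,5}:1  {5,8}:2  {7,8}:1
  |U|=3: {0,5,8}:3  {5,7,8}:3  {6,7,8}:1
  |U|=4: {0,5,7,8}:6  {4,6,7,8}:1  {5,6,7,8}:4
  |U|=5: {0,5,6,7,8}:10  {3,4,6,7,8}:1  {4,5,6,7,8}:5
  |U|=6: {0,4,5,6,7,8}:15  {2,3,4,6,7,8}:1  {3,4,5,6,7,8}:6
  |U|=7: {0,3,4,5,6,7,8}:21  {1,2,3,4,6,7,8}:1  {2,3,4,5,6,7,8}:7
  start at 0(a): 8
  start at 1(x): 28
sum over floor = 36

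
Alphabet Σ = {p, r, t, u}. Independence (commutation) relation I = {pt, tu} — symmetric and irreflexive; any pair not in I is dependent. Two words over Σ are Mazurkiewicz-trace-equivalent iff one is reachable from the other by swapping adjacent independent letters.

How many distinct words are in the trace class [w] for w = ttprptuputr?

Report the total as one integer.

45

#0=t has no predecessor
#1=t depends on [0:t]
#2=p has no predecessor
#3=r depends on [1:t, 2:p]
#4=p depends on [3:r]
#5=t depends on [3:r]
#6=u depends on [4:p]
#7=p depends on [6:u]
#8=u depends on [7:p]
#9=t depends on [5:t]
#10=r depends on [8:u, 9:t]
sources: [0:t, 2:p]
N(rest) = Σ N(rest − s) over sources s of rest; N(one piece) = 1:
  size 1 → [10]=1
  size 2 → [8,10]=1  [9,10]=1
  size 3 → [5,9,10]=1  [7,8,10]=1  [8,9,10]=2
  size 4 → [5,8,9,10]=3  [6,7,8,10]=1  [7,8,9,10]=3
  size 5 → [4,6,7,8,10]=1  [5,7,8,9,10]=6  [6,7,8,9,10]=4
  size 6 → [4,6,7,8,9,10]=5  [5,6,7,8,9,10]=10
  size 7 → [4,5,6,7,8,9,10]=15
  size 8 → [3,4,5,6,7,8,9,10]=15
  size 9 → [1,3,4,5,6,7,8,9,10]=15  [2,3,4,5,6,7,8,9,10]=15
  first=0(t) contributes 30
  first=2(p) contributes 15
|[w]| = 45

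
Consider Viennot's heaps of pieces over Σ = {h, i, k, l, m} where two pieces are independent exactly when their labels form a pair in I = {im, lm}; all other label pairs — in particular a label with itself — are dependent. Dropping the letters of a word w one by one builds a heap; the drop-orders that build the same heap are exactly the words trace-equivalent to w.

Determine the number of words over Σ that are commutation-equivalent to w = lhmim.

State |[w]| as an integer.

drop 0:l onto floor
drop 1:h onto {0:l}
drop 2:m onto {1:h}
drop 3:i onto {1:h}
drop 4:m onto {2:m}
ground layer = {0:l}
drop-orders for the pieces not yet dropped (sum over which currently-grounded one goes next):
  1 to go: {3} 1  {4} 1
  2 to go: {2,4} 1  {3,4} 2
  3 to go: {2,3,4} 3
  if 0:l drops first: 3 orders

3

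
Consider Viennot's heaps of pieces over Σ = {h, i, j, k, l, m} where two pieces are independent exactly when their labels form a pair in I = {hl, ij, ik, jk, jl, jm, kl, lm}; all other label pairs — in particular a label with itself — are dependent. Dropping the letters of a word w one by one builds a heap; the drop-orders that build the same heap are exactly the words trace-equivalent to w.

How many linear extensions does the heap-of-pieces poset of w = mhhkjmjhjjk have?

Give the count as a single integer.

18

#0=m has no predecessor
#1=h depends on [0:m]
#2=h depends on [1:h]
#3=k depends on [2:h]
#4=j depends on [2:h]
#5=m depends on [3:k]
#6=j depends on [4:j]
#7=h depends on [5:m, 6:j]
#8=j depends on [7:h]
#9=j depends on [8:j]
#10=k depends on [7:h]
sources: [0:m]
N(rest) = Σ N(rest − s) over sources s of rest; N(one piece) = 1:
  size 1 → [9]=1  [10]=1
  size 2 → [8,9]=1  [9,10]=2
  size 3 → [8,9,10]=3
  size 4 → [7,8,9,10]=3
  size 5 → [5,7,8,9,10]=3  [6,7,8,9,10]=3
  size 6 → [3,5,7,8,9,10]=3  [4,6,7,8,9,10]=3  [5,6,7,8,9,10]=6
  size 7 → [3,5,6,7,8,9,10]=9  [4,5,6,7,8,9,10]=9
  size 8 → [3,4,5,6,7,8,9,10]=18
  size 9 → [2,3,4,5,6,7,8,9,10]=18
  first=0(m) contributes 18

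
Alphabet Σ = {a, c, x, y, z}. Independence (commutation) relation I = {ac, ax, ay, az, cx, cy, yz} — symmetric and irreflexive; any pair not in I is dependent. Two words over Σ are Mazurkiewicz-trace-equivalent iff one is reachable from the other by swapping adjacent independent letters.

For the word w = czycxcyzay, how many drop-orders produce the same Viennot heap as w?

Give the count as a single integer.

#0=c has no predecessor
#1=z depends on [0:c]
#2=y has no predecessor
#3=c depends on [1:z]
#4=x depends on [1:z, 2:y]
#5=c depends on [3:c]
#6=y depends on [4:x]
#7=z depends on [4:x, 5:c]
#8=a has no predecessor
#9=y depends on [6:y]
sources: [0:c, 2:y, 8:a]
N(rest) = Σ N(rest − s) over sources s of rest; N(one piece) = 1:
  size 1 → [7]=1  [8]=1  [9]=1
  size 2 → [5,7]=1  [6,9]=1  [7,8]=2  [7,9]=2  [8,9]=2
  size 3 → [3,5,7]=1  [5,7,8]=3  [5,7,9]=3  [6,7,9]=3  [6,8,9]=3  [7,8,9]=6
  size 4 → [3,5,7,8]=4  [3,5,7,9]=4  [4,6,7,9]=3  [5,6,7,9]=6  [5,7,8,9]=12  [6,7,8,9]=12
  size 5 → [2,4,6,7,9]=3  [3,5,6,7,9]=10  [3,5,7,8,9]=20  [4,5,6,7,9]=9  [4,6,7,8,9]=15  [5,6,7,8,9]=30
  size 6 → [2,4,5,6,7,9]=12  [2,4,6,7,8,9]=18  [3,4,5,6,7,9]=19  [3,5,6,7,8,9]=60  [4,5,6,7,8,9]=54
  size 7 → [1,3,4,5,6,7,9]=19  [2,3,4,5,6,7,9]=31  [2,4,5,6,7,8,9]=84  [3,4,5,6,7,8,9]=133
  size 8 → [0,1,3,4,5,6,7,9]=19  [1,2,3,4,5,6,7,9]=50  [1,3,4,5,6,7,8,9]=152  [2,3,4,5,6,7,8,9]=248
  first=0(c) contributes 450
  first=2(y) contributes 171
  first=8(a) contributes 69
|[w]| = 690

690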